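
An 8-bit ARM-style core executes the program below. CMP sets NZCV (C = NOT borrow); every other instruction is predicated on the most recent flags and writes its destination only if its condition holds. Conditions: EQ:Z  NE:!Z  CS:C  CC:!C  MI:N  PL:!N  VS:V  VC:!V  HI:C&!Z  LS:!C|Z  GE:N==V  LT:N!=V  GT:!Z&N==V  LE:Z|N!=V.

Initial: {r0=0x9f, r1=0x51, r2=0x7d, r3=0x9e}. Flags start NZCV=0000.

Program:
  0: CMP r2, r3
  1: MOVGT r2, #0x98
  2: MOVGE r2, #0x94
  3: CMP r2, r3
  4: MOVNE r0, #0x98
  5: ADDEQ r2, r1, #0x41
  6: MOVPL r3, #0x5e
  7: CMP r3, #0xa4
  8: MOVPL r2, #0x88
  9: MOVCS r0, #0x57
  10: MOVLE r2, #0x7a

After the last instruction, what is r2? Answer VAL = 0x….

0: ✓ CMP  NZCV=1001
1: ✓ MOVGT  r2←0x98
2: ✓ MOVGE  r2←0x94
3: ✓ CMP  NZCV=1000
4: ✓ MOVNE  r0←0x98
5: · ADDEQ
6: · MOVPL
7: ✓ CMP  NZCV=1000
8: · MOVPL
9: · MOVCS
10: ✓ MOVLE  r2←0x7a

VAL = 0x7a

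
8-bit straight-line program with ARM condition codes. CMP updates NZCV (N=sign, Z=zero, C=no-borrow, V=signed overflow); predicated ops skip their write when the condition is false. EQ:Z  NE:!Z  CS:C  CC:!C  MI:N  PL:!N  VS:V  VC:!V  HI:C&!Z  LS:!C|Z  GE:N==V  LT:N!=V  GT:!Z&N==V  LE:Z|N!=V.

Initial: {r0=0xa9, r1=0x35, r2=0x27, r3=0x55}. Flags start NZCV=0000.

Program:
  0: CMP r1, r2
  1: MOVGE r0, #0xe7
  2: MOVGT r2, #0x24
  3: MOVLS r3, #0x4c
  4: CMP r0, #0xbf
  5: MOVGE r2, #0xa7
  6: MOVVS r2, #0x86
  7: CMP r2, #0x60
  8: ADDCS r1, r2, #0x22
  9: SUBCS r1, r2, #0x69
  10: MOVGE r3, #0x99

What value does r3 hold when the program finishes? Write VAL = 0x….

VAL = 0x55

0: ✓ CMP  NZCV=0010
1: ✓ MOVGE  r0←0xe7
2: ✓ MOVGT  r2←0x24
3: · MOVLS
4: ✓ CMP  NZCV=0010
5: ✓ MOVGE  r2←0xa7
6: · MOVVS
7: ✓ CMP  NZCV=0011
8: ✓ ADDCS  r1←0xc9
9: ✓ SUBCS  r1←0x3e
10: · MOVGE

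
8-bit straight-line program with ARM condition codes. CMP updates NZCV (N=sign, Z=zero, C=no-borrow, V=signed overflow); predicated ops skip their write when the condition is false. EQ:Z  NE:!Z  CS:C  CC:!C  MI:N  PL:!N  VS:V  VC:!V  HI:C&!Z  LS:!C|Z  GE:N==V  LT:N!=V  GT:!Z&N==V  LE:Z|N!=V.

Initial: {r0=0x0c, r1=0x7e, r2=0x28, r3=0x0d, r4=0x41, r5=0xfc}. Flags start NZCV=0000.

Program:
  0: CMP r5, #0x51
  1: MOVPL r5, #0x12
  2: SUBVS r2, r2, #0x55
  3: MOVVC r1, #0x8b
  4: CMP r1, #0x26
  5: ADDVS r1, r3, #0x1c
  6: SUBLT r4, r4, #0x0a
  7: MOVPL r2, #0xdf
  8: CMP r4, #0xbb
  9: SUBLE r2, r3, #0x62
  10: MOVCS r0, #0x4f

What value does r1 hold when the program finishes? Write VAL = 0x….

[0] flags=1010 → (cmp)
[1] flags=1010 PL?F → skip
[2] flags=1010 VS?F → skip
[3] flags=1010 VC?T → r1=0x8b
[4] flags=0011 → (cmp)
[5] flags=0011 VS?T → r1=0x29
[6] flags=0011 LT?T → r4=0x37
[7] flags=0011 PL?T → r2=0xdf
[8] flags=0000 → (cmp)
[9] flags=0000 LE?F → skip
[10] flags=0000 CS?F → skip

VAL = 0x29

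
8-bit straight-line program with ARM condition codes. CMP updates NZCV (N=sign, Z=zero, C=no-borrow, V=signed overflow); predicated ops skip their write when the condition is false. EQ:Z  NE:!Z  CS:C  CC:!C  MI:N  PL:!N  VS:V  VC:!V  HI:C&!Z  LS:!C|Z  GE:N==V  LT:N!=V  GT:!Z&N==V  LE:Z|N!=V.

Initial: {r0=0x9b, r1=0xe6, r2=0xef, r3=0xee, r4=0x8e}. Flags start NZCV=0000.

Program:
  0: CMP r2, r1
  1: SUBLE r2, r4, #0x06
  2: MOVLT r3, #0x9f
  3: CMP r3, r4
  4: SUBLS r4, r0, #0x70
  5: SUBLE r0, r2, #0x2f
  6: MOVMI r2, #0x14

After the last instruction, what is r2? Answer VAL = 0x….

[0] flags=0010 → (cmp)
[1] flags=0010 LE?F → skip
[2] flags=0010 LT?F → skip
[3] flags=0010 → (cmp)
[4] flags=0010 LS?F → skip
[5] flags=0010 LE?F → skip
[6] flags=0010 MI?F → skip

VAL = 0xef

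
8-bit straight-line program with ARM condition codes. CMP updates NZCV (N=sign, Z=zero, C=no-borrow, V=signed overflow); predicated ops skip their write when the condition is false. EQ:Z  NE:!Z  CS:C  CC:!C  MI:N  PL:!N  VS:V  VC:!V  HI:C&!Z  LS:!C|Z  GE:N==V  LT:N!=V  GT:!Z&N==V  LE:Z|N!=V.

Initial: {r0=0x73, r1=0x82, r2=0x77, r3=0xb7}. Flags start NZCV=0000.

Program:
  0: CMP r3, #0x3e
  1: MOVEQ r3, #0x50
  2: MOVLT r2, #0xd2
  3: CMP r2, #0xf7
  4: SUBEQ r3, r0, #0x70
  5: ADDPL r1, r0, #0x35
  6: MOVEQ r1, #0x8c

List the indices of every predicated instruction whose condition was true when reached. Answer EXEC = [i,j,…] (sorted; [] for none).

[0] flags=0011 → (cmp)
[1] flags=0011 EQ?F → skip
[2] flags=0011 LT?T → r2=0xd2
[3] flags=1000 → (cmp)
[4] flags=1000 EQ?F → skip
[5] flags=1000 PL?F → skip
[6] flags=1000 EQ?F → skip

EXEC = [2]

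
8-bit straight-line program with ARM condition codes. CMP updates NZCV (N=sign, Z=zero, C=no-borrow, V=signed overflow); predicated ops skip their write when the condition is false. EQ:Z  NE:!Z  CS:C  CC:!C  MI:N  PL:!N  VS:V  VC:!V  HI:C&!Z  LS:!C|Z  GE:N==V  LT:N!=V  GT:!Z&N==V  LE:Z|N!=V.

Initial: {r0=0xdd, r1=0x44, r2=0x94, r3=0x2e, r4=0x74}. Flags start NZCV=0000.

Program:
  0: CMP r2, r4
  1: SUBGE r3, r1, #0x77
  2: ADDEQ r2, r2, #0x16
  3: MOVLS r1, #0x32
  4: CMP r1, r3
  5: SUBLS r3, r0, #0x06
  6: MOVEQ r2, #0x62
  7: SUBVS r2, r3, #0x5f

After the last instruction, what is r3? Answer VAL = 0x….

VAL = 0x2e

[0] flags=0011 → (cmp)
[1] flags=0011 GE?F → skip
[2] flags=0011 EQ?F → skip
[3] flags=0011 LS?F → skip
[4] flags=0010 → (cmp)
[5] flags=0010 LS?F → skip
[6] flags=0010 EQ?F → skip
[7] flags=0010 VS?F → skip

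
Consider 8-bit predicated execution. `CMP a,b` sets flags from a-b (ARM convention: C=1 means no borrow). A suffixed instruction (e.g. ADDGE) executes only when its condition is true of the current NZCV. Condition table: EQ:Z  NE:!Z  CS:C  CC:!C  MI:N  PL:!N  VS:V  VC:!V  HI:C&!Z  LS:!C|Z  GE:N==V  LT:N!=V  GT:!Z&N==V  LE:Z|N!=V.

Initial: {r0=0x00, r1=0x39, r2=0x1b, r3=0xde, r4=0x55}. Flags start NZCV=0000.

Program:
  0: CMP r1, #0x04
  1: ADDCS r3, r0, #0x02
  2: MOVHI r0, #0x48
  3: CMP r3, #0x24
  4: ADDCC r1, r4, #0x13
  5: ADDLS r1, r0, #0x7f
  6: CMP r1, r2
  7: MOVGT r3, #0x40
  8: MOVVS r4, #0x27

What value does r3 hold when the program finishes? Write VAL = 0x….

0: ✓ CMP  NZCV=0010
1: ✓ ADDCS  r3←0x02
2: ✓ MOVHI  r0←0x48
3: ✓ CMP  NZCV=1000
4: ✓ ADDCC  r1←0x68
5: ✓ ADDLS  r1←0xc7
6: ✓ CMP  NZCV=1010
7: · MOVGT
8: · MOVVS

VAL = 0x02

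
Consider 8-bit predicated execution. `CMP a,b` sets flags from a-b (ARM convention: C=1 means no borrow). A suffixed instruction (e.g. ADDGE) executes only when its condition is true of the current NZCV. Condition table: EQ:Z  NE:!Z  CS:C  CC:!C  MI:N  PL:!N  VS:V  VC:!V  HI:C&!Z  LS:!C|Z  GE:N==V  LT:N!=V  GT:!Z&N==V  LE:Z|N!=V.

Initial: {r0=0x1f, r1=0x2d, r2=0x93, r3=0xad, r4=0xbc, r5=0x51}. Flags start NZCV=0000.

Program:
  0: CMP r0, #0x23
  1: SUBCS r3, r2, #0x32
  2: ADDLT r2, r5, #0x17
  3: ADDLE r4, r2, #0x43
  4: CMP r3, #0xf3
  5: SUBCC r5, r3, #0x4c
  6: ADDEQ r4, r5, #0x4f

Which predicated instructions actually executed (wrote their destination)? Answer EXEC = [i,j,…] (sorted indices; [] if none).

EXEC = [2,3,5]

[0] flags=1000 → (cmp)
[1] flags=1000 CS?F → skip
[2] flags=1000 LT?T → r2=0x68
[3] flags=1000 LE?T → r4=0xab
[4] flags=1000 → (cmp)
[5] flags=1000 CC?T → r5=0x61
[6] flags=1000 EQ?F → skip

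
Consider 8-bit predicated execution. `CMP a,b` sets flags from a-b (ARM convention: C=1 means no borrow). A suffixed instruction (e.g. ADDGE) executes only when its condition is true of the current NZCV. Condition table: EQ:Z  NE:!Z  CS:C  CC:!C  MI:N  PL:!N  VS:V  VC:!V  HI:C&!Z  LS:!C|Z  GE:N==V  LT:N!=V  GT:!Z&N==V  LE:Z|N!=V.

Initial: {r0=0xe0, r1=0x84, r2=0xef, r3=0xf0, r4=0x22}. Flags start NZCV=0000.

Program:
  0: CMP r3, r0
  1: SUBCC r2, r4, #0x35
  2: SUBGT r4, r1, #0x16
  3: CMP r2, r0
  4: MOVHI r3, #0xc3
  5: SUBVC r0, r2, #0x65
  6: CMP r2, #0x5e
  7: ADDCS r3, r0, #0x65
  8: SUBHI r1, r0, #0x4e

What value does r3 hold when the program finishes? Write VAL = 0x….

VAL = 0xef

0: ✓ CMP  NZCV=0010
1: · SUBCC
2: ✓ SUBGT  r4←0x6e
3: ✓ CMP  NZCV=0010
4: ✓ MOVHI  r3←0xc3
5: ✓ SUBVC  r0←0x8a
6: ✓ CMP  NZCV=1010
7: ✓ ADDCS  r3←0xef
8: ✓ SUBHI  r1←0x3c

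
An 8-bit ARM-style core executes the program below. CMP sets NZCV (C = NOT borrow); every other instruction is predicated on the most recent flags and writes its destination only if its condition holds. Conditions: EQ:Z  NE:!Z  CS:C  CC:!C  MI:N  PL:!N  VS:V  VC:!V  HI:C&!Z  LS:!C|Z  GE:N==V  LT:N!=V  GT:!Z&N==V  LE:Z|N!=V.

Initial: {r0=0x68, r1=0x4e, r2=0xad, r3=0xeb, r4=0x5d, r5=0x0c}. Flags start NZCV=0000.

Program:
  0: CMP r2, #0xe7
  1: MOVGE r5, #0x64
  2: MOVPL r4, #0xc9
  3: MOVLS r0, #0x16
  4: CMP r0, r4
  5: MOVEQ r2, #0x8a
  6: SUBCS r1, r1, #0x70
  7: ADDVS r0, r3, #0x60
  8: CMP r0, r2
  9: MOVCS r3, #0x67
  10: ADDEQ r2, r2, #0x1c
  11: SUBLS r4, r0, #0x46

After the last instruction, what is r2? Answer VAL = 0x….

VAL = 0xad

[0] flags=1000 → (cmp)
[1] flags=1000 GE?F → skip
[2] flags=1000 PL?F → skip
[3] flags=1000 LS?T → r0=0x16
[4] flags=1000 → (cmp)
[5] flags=1000 EQ?F → skip
[6] flags=1000 CS?F → skip
[7] flags=1000 VS?F → skip
[8] flags=0000 → (cmp)
[9] flags=0000 CS?F → skip
[10] flags=0000 EQ?F → skip
[11] flags=0000 LS?T → r4=0xd0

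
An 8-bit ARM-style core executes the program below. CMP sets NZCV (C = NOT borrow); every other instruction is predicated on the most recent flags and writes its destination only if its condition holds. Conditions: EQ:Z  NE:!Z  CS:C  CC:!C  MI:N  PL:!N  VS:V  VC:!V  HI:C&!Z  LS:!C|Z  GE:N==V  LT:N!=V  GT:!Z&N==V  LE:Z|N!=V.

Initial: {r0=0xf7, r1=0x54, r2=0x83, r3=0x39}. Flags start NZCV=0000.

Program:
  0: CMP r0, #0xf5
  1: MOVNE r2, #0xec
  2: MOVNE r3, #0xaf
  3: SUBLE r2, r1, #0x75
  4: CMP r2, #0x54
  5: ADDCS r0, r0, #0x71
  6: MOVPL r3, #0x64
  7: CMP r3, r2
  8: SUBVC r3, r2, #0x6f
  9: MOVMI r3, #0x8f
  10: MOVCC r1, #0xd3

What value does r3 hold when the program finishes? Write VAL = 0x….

VAL = 0x8f

[0] flags=0010 → (cmp)
[1] flags=0010 NE?T → r2=0xec
[2] flags=0010 NE?T → r3=0xaf
[3] flags=0010 LE?F → skip
[4] flags=1010 → (cmp)
[5] flags=1010 CS?T → r0=0x68
[6] flags=1010 PL?F → skip
[7] flags=1000 → (cmp)
[8] flags=1000 VC?T → r3=0x7d
[9] flags=1000 MI?T → r3=0x8f
[10] flags=1000 CC?T → r1=0xd3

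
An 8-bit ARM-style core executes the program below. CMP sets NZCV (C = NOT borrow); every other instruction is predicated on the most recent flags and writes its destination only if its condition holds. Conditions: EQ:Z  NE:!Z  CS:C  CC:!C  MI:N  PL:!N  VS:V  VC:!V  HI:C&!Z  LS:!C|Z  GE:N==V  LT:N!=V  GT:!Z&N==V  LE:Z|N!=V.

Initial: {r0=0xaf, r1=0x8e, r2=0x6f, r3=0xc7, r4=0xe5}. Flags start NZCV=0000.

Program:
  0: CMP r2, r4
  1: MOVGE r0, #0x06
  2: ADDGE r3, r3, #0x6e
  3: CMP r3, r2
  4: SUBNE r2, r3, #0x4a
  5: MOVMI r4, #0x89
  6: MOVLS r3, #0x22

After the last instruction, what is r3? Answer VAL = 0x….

VAL = 0x22

[0] flags=1001 → (cmp)
[1] flags=1001 GE?T → r0=0x06
[2] flags=1001 GE?T → r3=0x35
[3] flags=1000 → (cmp)
[4] flags=1000 NE?T → r2=0xeb
[5] flags=1000 MI?T → r4=0x89
[6] flags=1000 LS?T → r3=0x22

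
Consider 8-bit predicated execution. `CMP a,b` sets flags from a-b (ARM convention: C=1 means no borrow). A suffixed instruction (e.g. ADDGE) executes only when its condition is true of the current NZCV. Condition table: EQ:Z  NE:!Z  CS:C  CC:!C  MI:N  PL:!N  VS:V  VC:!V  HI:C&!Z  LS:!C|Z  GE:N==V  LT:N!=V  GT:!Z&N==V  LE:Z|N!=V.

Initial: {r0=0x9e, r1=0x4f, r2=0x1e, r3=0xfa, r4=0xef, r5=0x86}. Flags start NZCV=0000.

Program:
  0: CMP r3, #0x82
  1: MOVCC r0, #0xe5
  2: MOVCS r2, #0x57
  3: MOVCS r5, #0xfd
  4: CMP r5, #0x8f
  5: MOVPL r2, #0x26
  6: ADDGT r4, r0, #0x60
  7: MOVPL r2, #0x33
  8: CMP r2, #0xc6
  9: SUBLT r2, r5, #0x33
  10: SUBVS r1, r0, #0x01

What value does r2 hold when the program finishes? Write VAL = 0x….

0: ✓ CMP  NZCV=0010
1: · MOVCC
2: ✓ MOVCS  r2←0x57
3: ✓ MOVCS  r5←0xfd
4: ✓ CMP  NZCV=0010
5: ✓ MOVPL  r2←0x26
6: ✓ ADDGT  r4←0xfe
7: ✓ MOVPL  r2←0x33
8: ✓ CMP  NZCV=0000
9: · SUBLT
10: · SUBVS

VAL = 0x33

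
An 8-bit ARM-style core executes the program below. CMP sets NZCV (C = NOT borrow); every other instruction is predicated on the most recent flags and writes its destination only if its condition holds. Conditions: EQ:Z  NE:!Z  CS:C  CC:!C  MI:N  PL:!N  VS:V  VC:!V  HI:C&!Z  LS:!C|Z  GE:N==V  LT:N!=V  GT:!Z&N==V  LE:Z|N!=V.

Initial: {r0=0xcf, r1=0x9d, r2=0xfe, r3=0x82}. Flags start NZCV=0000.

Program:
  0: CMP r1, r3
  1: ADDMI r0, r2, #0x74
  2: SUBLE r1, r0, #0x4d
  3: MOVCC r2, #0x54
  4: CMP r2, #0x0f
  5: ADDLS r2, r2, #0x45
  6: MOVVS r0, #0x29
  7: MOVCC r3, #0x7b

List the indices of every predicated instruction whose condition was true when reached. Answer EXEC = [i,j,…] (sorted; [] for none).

EXEC = []

0: ✓ CMP  NZCV=0010
1: · ADDMI
2: · SUBLE
3: · MOVCC
4: ✓ CMP  NZCV=1010
5: · ADDLS
6: · MOVVS
7: · MOVCC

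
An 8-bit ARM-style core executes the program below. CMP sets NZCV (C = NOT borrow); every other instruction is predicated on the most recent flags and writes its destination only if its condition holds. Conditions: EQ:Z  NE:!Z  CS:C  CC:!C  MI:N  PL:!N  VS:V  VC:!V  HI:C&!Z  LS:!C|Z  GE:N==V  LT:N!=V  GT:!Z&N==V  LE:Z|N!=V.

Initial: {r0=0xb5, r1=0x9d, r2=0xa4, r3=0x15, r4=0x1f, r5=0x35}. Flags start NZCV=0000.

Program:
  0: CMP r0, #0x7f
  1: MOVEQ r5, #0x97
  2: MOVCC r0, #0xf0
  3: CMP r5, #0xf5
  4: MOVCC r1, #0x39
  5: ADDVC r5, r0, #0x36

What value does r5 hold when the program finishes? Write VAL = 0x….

[0] flags=0011 → (cmp)
[1] flags=0011 EQ?F → skip
[2] flags=0011 CC?F → skip
[3] flags=0000 → (cmp)
[4] flags=0000 CC?T → r1=0x39
[5] flags=0000 VC?T → r5=0xeb

VAL = 0xeb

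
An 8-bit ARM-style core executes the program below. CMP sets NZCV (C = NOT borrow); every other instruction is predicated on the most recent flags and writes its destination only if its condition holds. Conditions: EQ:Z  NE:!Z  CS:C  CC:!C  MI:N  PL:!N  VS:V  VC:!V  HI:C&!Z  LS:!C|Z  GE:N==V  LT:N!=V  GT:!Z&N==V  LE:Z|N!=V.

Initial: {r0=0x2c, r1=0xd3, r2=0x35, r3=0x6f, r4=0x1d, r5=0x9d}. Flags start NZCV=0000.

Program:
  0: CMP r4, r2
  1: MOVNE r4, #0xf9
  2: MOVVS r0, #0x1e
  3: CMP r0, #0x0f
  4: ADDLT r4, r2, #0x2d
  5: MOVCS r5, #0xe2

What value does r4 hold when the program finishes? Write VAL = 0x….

VAL = 0xf9

0: ✓ CMP  NZCV=1000
1: ✓ MOVNE  r4←0xf9
2: · MOVVS
3: ✓ CMP  NZCV=0010
4: · ADDLT
5: ✓ MOVCS  r5←0xe2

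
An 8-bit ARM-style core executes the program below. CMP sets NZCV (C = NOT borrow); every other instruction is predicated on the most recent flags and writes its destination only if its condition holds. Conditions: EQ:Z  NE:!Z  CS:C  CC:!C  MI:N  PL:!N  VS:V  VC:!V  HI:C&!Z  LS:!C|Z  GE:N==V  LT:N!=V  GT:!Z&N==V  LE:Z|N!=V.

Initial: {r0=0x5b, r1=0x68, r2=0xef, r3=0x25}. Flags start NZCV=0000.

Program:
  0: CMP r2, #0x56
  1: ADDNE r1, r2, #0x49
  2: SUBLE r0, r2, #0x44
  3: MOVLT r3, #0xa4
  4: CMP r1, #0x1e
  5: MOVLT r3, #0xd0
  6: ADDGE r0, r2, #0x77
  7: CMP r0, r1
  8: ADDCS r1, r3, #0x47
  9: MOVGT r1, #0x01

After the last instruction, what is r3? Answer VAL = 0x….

VAL = 0xa4

0: ✓ CMP  NZCV=1010
1: ✓ ADDNE  r1←0x38
2: ✓ SUBLE  r0←0xab
3: ✓ MOVLT  r3←0xa4
4: ✓ CMP  NZCV=0010
5: · MOVLT
6: ✓ ADDGE  r0←0x66
7: ✓ CMP  NZCV=0010
8: ✓ ADDCS  r1←0xeb
9: ✓ MOVGT  r1←0x01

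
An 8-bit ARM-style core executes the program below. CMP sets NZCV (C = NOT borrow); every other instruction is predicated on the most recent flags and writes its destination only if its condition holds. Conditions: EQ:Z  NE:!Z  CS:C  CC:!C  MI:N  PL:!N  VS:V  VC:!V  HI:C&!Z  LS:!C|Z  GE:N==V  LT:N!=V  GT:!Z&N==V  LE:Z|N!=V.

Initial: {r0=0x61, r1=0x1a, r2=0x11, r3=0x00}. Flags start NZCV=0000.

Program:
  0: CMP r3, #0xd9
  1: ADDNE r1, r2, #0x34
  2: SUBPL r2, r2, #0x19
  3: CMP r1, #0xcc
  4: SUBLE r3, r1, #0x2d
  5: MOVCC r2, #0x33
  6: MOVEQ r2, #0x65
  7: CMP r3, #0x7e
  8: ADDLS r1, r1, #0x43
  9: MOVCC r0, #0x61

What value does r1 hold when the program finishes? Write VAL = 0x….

0: ✓ CMP  NZCV=0000
1: ✓ ADDNE  r1←0x45
2: ✓ SUBPL  r2←0xf8
3: ✓ CMP  NZCV=0000
4: · SUBLE
5: ✓ MOVCC  r2←0x33
6: · MOVEQ
7: ✓ CMP  NZCV=1000
8: ✓ ADDLS  r1←0x88
9: ✓ MOVCC  r0←0x61

VAL = 0x88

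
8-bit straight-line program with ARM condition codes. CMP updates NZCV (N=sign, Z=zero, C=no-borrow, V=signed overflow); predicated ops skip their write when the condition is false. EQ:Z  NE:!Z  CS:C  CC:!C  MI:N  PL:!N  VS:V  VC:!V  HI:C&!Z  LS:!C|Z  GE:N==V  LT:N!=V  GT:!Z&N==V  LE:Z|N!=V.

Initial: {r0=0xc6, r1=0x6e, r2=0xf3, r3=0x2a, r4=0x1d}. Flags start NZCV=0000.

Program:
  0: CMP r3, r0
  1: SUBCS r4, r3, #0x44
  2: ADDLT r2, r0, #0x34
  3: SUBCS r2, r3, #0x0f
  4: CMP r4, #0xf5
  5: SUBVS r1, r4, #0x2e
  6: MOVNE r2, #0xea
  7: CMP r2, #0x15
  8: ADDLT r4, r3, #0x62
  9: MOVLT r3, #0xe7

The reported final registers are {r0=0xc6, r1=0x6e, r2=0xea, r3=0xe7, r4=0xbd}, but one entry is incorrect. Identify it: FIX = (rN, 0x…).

FIX = (r4, 0x8c)

0: ✓ CMP  NZCV=0000
1: · SUBCS
2: · ADDLT
3: · SUBCS
4: ✓ CMP  NZCV=0000
5: · SUBVS
6: ✓ MOVNE  r2←0xea
7: ✓ CMP  NZCV=1010
8: ✓ ADDLT  r4←0x8c
9: ✓ MOVLT  r3←0xe7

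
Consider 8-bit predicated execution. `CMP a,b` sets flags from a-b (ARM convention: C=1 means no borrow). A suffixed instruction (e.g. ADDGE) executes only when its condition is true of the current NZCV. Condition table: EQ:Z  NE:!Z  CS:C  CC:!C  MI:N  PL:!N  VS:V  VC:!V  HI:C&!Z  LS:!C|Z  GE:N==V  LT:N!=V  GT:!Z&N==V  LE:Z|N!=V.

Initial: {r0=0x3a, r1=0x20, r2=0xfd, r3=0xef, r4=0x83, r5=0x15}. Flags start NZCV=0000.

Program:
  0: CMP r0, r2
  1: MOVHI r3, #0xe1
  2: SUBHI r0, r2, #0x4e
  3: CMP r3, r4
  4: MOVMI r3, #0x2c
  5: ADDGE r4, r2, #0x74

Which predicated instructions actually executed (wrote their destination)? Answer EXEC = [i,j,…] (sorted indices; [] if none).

[0] flags=0000 → (cmp)
[1] flags=0000 HI?F → skip
[2] flags=0000 HI?F → skip
[3] flags=0010 → (cmp)
[4] flags=0010 MI?F → skip
[5] flags=0010 GE?T → r4=0x71

EXEC = [5]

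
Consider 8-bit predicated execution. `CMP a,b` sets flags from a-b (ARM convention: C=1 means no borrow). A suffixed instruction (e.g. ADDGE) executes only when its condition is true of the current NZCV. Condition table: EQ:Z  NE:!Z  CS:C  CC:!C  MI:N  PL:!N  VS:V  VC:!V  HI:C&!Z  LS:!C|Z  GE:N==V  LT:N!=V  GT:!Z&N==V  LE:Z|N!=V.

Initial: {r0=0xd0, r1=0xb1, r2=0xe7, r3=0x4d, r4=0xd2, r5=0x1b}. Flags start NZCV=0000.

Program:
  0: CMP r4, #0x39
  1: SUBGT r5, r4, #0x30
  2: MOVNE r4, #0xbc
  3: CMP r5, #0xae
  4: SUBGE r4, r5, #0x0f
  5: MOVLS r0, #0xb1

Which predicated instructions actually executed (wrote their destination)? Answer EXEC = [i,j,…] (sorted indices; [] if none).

EXEC = [2,4,5]

[0] flags=1010 → (cmp)
[1] flags=1010 GT?F → skip
[2] flags=1010 NE?T → r4=0xbc
[3] flags=0000 → (cmp)
[4] flags=0000 GE?T → r4=0x0c
[5] flags=0000 LS?T → r0=0xb1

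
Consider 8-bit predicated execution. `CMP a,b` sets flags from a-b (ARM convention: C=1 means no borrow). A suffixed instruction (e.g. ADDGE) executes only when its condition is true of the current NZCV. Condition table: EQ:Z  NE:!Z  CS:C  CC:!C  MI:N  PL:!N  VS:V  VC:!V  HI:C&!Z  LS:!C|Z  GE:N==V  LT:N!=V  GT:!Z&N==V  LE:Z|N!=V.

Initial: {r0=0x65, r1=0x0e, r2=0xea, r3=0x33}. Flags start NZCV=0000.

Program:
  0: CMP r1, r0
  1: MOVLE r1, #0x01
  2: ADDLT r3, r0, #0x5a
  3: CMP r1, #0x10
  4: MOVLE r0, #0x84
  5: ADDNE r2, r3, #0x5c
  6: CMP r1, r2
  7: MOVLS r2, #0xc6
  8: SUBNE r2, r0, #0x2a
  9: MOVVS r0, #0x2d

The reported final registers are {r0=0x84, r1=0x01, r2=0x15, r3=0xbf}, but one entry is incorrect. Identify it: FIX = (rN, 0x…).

FIX = (r2, 0x5a)

0: ✓ CMP  NZCV=1000
1: ✓ MOVLE  r1←0x01
2: ✓ ADDLT  r3←0xbf
3: ✓ CMP  NZCV=1000
4: ✓ MOVLE  r0←0x84
5: ✓ ADDNE  r2←0x1b
6: ✓ CMP  NZCV=1000
7: ✓ MOVLS  r2←0xc6
8: ✓ SUBNE  r2←0x5a
9: · MOVVS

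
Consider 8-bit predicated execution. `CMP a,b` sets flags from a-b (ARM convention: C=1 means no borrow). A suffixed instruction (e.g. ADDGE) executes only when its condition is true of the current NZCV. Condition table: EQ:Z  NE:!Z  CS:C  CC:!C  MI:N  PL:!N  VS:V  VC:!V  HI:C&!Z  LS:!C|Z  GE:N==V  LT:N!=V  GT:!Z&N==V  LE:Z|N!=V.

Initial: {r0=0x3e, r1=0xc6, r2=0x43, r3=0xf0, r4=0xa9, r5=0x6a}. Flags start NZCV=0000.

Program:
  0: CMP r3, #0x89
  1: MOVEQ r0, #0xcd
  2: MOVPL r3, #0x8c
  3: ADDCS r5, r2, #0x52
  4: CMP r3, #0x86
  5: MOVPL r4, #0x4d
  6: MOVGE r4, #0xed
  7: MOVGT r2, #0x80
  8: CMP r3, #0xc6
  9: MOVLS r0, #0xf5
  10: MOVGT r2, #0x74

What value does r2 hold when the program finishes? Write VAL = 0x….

VAL = 0x80

0: ✓ CMP  NZCV=0010
1: · MOVEQ
2: ✓ MOVPL  r3←0x8c
3: ✓ ADDCS  r5←0x95
4: ✓ CMP  NZCV=0010
5: ✓ MOVPL  r4←0x4d
6: ✓ MOVGE  r4←0xed
7: ✓ MOVGT  r2←0x80
8: ✓ CMP  NZCV=1000
9: ✓ MOVLS  r0←0xf5
10: · MOVGT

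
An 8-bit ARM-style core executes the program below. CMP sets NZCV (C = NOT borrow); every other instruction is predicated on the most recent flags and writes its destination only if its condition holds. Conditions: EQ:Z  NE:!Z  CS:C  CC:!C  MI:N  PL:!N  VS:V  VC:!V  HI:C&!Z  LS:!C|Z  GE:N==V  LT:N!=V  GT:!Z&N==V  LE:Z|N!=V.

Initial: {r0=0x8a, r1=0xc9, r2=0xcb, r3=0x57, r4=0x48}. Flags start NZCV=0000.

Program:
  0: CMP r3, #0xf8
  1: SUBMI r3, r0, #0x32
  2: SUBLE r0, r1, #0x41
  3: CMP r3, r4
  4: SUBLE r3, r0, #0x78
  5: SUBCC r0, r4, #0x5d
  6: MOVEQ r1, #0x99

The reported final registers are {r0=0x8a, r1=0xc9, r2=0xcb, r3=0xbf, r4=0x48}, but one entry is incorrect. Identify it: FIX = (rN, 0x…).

0: ✓ CMP  NZCV=0000
1: · SUBMI
2: · SUBLE
3: ✓ CMP  NZCV=0010
4: · SUBLE
5: · SUBCC
6: · MOVEQ

FIX = (r3, 0x57)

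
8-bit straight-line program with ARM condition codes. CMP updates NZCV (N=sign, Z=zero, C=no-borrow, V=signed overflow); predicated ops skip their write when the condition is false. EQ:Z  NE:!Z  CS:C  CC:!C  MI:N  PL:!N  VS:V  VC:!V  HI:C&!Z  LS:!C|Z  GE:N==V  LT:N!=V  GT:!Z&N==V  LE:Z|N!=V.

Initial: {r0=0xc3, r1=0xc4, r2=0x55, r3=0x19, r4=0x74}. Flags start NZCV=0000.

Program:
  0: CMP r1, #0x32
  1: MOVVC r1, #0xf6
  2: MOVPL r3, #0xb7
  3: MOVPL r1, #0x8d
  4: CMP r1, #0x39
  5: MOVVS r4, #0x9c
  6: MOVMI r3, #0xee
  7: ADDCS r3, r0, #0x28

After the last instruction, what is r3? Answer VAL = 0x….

[0] flags=1010 → (cmp)
[1] flags=1010 VC?T → r1=0xf6
[2] flags=1010 PL?F → skip
[3] flags=1010 PL?F → skip
[4] flags=1010 → (cmp)
[5] flags=1010 VS?F → skip
[6] flags=1010 MI?T → r3=0xee
[7] flags=1010 CS?T → r3=0xeb

VAL = 0xeb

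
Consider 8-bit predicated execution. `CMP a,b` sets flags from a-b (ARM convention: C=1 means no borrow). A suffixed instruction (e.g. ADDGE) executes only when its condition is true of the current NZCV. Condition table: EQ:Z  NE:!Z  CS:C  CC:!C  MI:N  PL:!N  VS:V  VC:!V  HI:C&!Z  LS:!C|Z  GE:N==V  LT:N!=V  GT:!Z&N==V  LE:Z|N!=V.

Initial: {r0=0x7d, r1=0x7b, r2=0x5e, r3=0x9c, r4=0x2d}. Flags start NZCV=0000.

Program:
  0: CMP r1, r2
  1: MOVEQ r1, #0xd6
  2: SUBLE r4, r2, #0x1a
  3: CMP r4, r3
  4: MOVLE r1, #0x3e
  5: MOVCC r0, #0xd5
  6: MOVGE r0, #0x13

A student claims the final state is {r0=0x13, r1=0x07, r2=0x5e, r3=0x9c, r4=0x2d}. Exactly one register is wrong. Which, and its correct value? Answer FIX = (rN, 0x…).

[0] flags=0010 → (cmp)
[1] flags=0010 EQ?F → skip
[2] flags=0010 LE?F → skip
[3] flags=1001 → (cmp)
[4] flags=1001 LE?F → skip
[5] flags=1001 CC?T → r0=0xd5
[6] flags=1001 GE?T → r0=0x13

FIX = (r1, 0x7b)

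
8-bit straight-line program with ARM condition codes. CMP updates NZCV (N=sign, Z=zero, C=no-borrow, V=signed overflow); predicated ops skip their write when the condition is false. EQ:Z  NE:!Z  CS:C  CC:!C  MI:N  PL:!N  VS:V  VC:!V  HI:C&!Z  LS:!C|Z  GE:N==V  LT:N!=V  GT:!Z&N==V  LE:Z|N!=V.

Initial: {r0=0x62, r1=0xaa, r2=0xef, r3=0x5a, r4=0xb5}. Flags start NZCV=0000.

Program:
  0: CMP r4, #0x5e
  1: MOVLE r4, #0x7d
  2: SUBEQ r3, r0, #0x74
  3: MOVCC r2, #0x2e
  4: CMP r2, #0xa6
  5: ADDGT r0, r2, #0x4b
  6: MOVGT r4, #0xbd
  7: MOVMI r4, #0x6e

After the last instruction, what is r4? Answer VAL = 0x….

VAL = 0xbd

0: ✓ CMP  NZCV=0011
1: ✓ MOVLE  r4←0x7d
2: · SUBEQ
3: · MOVCC
4: ✓ CMP  NZCV=0010
5: ✓ ADDGT  r0←0x3a
6: ✓ MOVGT  r4←0xbd
7: · MOVMI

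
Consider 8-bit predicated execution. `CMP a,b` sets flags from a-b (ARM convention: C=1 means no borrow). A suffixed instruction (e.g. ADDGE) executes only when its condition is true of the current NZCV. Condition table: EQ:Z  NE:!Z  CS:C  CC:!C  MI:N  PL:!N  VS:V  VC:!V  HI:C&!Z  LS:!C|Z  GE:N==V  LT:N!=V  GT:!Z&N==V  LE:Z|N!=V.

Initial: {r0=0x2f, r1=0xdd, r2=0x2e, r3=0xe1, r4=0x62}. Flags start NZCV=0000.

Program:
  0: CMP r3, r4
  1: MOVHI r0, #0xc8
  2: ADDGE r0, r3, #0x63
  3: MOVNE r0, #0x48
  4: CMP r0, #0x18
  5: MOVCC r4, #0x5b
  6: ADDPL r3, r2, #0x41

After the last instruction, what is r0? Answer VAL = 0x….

0: ✓ CMP  NZCV=0011
1: ✓ MOVHI  r0←0xc8
2: · ADDGE
3: ✓ MOVNE  r0←0x48
4: ✓ CMP  NZCV=0010
5: · MOVCC
6: ✓ ADDPL  r3←0x6f

VAL = 0x48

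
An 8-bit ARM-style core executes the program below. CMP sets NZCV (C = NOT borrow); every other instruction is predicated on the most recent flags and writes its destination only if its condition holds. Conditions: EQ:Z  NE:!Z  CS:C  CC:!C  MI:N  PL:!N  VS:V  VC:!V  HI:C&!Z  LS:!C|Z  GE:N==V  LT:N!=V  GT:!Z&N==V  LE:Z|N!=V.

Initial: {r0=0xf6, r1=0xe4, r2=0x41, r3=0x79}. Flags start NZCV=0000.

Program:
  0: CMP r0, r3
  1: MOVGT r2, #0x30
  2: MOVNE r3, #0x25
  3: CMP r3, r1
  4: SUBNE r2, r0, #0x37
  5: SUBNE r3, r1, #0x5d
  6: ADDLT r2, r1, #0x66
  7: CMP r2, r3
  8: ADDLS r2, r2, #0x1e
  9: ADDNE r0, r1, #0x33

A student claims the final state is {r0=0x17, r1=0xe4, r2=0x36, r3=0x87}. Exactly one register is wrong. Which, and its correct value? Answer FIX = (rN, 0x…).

0: ✓ CMP  NZCV=0011
1: · MOVGT
2: ✓ MOVNE  r3←0x25
3: ✓ CMP  NZCV=0000
4: ✓ SUBNE  r2←0xbf
5: ✓ SUBNE  r3←0x87
6: · ADDLT
7: ✓ CMP  NZCV=0010
8: · ADDLS
9: ✓ ADDNE  r0←0x17

FIX = (r2, 0xbf)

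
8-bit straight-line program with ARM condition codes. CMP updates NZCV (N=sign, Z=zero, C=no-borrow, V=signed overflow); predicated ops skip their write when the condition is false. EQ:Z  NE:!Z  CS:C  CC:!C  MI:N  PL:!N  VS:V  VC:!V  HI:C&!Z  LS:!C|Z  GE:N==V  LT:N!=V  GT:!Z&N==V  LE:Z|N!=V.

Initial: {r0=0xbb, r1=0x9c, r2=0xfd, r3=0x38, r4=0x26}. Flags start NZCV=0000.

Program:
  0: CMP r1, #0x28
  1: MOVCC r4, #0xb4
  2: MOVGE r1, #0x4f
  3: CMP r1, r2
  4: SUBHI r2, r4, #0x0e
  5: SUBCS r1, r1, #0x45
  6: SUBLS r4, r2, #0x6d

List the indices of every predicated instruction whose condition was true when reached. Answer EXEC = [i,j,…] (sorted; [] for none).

[0] flags=0011 → (cmp)
[1] flags=0011 CC?F → skip
[2] flags=0011 GE?F → skip
[3] flags=1000 → (cmp)
[4] flags=1000 HI?F → skip
[5] flags=1000 CS?F → skip
[6] flags=1000 LS?T → r4=0x90

EXEC = [6]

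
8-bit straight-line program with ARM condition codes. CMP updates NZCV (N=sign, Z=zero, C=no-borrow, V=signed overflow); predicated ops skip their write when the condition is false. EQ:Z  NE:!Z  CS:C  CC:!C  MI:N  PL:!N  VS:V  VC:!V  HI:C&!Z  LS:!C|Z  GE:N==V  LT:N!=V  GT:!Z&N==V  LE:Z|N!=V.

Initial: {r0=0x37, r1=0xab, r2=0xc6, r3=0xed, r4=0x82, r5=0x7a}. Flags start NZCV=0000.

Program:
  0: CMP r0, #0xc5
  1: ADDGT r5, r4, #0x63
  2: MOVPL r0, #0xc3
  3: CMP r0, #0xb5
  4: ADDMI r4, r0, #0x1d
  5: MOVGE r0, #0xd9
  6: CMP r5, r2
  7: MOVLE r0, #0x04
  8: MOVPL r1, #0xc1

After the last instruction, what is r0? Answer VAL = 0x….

0: ✓ CMP  NZCV=0000
1: ✓ ADDGT  r5←0xe5
2: ✓ MOVPL  r0←0xc3
3: ✓ CMP  NZCV=0010
4: · ADDMI
5: ✓ MOVGE  r0←0xd9
6: ✓ CMP  NZCV=0010
7: · MOVLE
8: ✓ MOVPL  r1←0xc1

VAL = 0xd9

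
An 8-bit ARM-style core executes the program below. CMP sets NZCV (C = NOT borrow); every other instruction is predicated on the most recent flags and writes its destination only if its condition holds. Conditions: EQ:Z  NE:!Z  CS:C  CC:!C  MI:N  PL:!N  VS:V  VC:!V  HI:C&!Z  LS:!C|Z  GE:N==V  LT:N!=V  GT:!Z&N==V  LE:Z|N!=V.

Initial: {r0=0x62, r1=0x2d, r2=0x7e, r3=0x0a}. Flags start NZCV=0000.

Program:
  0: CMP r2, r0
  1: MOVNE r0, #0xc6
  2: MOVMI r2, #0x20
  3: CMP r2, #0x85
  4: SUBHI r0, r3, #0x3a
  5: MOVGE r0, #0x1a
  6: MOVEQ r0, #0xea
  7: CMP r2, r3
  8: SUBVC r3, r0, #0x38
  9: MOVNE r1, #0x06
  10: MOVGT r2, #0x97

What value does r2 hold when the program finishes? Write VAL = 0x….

[0] flags=0010 → (cmp)
[1] flags=0010 NE?T → r0=0xc6
[2] flags=0010 MI?F → skip
[3] flags=1001 → (cmp)
[4] flags=1001 HI?F → skip
[5] flags=1001 GE?T → r0=0x1a
[6] flags=1001 EQ?F → skip
[7] flags=0010 → (cmp)
[8] flags=0010 VC?T → r3=0xe2
[9] flags=0010 NE?T → r1=0x06
[10] flags=0010 GT?T → r2=0x97

VAL = 0x97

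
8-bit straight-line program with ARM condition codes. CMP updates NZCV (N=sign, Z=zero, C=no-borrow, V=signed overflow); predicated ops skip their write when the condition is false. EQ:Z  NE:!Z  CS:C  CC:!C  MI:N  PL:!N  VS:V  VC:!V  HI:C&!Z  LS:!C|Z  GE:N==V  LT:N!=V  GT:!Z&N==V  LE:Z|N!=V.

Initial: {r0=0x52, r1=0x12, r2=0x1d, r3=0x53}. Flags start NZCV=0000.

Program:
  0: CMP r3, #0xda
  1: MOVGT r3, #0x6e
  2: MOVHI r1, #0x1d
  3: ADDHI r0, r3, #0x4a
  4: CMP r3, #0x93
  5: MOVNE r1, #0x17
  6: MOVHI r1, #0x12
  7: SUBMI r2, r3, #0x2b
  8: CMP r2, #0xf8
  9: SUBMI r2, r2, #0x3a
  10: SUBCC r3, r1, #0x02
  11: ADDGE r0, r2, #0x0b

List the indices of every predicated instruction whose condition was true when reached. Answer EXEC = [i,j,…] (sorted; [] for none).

0: ✓ CMP  NZCV=0000
1: ✓ MOVGT  r3←0x6e
2: · MOVHI
3: · ADDHI
4: ✓ CMP  NZCV=1001
5: ✓ MOVNE  r1←0x17
6: · MOVHI
7: ✓ SUBMI  r2←0x43
8: ✓ CMP  NZCV=0000
9: · SUBMI
10: ✓ SUBCC  r3←0x15
11: ✓ ADDGE  r0←0x4e

EXEC = [1,5,7,10,11]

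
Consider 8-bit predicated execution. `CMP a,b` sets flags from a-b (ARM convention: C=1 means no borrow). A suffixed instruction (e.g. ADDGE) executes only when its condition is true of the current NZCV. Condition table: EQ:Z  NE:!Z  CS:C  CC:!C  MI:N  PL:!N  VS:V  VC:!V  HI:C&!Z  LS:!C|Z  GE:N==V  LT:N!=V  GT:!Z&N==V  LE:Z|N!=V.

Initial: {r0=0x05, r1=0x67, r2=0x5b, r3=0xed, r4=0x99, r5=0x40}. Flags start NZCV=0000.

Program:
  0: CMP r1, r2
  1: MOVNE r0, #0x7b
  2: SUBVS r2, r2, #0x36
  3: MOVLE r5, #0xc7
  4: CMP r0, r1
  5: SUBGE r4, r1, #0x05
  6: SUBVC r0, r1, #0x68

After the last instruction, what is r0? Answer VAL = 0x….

VAL = 0xff

[0] flags=0010 → (cmp)
[1] flags=0010 NE?T → r0=0x7b
[2] flags=0010 VS?F → skip
[3] flags=0010 LE?F → skip
[4] flags=0010 → (cmp)
[5] flags=0010 GE?T → r4=0x62
[6] flags=0010 VC?T → r0=0xff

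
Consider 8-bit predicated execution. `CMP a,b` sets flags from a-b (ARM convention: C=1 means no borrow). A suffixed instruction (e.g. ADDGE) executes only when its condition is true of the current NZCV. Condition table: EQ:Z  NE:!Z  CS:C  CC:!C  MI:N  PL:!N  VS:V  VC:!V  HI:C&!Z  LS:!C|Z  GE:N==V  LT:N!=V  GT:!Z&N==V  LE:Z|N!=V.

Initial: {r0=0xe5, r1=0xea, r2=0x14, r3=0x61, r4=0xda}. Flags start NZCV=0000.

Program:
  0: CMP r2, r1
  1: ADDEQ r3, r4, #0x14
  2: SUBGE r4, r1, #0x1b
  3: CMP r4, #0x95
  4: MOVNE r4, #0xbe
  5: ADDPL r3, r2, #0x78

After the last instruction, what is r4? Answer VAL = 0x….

[0] flags=0000 → (cmp)
[1] flags=0000 EQ?F → skip
[2] flags=0000 GE?T → r4=0xcf
[3] flags=0010 → (cmp)
[4] flags=0010 NE?T → r4=0xbe
[5] flags=0010 PL?T → r3=0x8c

VAL = 0xbe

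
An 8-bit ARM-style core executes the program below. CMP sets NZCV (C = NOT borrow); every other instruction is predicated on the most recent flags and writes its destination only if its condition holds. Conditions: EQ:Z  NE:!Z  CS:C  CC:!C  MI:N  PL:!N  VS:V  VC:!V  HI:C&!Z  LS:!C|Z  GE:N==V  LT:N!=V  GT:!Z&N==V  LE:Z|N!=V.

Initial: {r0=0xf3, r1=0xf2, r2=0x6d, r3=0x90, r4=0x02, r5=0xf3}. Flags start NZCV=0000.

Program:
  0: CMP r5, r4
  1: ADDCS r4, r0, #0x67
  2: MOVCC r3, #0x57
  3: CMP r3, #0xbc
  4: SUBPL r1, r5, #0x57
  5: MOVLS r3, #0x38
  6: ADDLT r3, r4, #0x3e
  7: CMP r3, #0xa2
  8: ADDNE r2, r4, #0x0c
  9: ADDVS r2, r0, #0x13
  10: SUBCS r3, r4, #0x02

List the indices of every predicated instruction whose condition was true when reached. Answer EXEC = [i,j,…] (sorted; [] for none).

[0] flags=1010 → (cmp)
[1] flags=1010 CS?T → r4=0x5a
[2] flags=1010 CC?F → skip
[3] flags=1000 → (cmp)
[4] flags=1000 PL?F → skip
[5] flags=1000 LS?T → r3=0x38
[6] flags=1000 LT?T → r3=0x98
[7] flags=1000 → (cmp)
[8] flags=1000 NE?T → r2=0x66
[9] flags=1000 VS?F → skip
[10] flags=1000 CS?F → skip

EXEC = [1,5,6,8]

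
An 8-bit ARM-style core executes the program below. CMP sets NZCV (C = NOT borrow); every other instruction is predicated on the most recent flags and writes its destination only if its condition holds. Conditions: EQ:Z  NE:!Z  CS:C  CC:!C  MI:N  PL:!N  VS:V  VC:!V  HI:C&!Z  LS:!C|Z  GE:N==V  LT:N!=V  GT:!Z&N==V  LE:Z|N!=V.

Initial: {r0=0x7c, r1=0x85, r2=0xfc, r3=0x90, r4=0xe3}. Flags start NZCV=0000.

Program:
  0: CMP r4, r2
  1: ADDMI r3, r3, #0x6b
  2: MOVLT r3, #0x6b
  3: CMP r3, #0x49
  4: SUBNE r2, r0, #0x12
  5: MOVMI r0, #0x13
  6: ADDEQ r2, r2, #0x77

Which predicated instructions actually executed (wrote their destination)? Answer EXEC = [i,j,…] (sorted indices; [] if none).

EXEC = [1,2,4]

[0] flags=1000 → (cmp)
[1] flags=1000 MI?T → r3=0xfb
[2] flags=1000 LT?T → r3=0x6b
[3] flags=0010 → (cmp)
[4] flags=0010 NE?T → r2=0x6a
[5] flags=0010 MI?F → skip
[6] flags=0010 EQ?F → skip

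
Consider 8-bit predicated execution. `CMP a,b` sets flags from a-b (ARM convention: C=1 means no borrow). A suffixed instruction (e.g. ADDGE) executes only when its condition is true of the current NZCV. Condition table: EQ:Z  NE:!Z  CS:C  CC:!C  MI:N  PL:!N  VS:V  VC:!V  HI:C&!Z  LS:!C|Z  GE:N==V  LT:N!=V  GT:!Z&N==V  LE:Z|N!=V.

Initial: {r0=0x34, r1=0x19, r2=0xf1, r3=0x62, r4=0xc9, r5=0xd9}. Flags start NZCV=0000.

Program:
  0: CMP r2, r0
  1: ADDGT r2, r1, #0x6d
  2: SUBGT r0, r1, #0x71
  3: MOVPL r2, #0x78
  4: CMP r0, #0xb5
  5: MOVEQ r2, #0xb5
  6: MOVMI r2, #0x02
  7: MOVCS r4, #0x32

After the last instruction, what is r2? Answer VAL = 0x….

VAL = 0xf1

[0] flags=1010 → (cmp)
[1] flags=1010 GT?F → skip
[2] flags=1010 GT?F → skip
[3] flags=1010 PL?F → skip
[4] flags=0000 → (cmp)
[5] flags=0000 EQ?F → skip
[6] flags=0000 MI?F → skip
[7] flags=0000 CS?F → skip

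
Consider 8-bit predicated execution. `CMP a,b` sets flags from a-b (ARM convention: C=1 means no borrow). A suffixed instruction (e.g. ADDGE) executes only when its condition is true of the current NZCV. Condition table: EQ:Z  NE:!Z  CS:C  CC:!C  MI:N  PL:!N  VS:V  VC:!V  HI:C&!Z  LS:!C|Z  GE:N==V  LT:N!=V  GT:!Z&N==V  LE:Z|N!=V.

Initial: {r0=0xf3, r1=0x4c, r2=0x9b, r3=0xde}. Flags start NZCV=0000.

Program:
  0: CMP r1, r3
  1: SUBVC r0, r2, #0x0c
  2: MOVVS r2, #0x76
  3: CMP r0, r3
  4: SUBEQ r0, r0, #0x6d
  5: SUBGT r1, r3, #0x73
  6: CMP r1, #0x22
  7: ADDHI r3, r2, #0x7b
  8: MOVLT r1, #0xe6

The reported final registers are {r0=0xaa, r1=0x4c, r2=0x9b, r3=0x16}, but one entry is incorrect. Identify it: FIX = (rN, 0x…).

FIX = (r0, 0x8f)

0: ✓ CMP  NZCV=0000
1: ✓ SUBVC  r0←0x8f
2: · MOVVS
3: ✓ CMP  NZCV=1000
4: · SUBEQ
5: · SUBGT
6: ✓ CMP  NZCV=0010
7: ✓ ADDHI  r3←0x16
8: · MOVLT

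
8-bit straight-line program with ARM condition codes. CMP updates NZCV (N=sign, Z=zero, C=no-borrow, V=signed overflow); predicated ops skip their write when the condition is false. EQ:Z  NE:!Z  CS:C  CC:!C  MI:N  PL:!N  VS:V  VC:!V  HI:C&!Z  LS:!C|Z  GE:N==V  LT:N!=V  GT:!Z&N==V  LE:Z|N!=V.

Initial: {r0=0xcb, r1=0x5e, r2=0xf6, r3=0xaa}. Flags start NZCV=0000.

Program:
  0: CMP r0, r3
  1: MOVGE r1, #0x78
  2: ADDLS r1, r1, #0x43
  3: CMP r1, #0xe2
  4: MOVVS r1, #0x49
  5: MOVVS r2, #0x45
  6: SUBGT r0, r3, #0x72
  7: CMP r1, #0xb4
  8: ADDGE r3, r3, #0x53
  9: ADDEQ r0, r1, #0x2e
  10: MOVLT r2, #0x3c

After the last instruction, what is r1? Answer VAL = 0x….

VAL = 0x49

0: ✓ CMP  NZCV=0010
1: ✓ MOVGE  r1←0x78
2: · ADDLS
3: ✓ CMP  NZCV=1001
4: ✓ MOVVS  r1←0x49
5: ✓ MOVVS  r2←0x45
6: ✓ SUBGT  r0←0x38
7: ✓ CMP  NZCV=1001
8: ✓ ADDGE  r3←0xfd
9: · ADDEQ
10: · MOVLT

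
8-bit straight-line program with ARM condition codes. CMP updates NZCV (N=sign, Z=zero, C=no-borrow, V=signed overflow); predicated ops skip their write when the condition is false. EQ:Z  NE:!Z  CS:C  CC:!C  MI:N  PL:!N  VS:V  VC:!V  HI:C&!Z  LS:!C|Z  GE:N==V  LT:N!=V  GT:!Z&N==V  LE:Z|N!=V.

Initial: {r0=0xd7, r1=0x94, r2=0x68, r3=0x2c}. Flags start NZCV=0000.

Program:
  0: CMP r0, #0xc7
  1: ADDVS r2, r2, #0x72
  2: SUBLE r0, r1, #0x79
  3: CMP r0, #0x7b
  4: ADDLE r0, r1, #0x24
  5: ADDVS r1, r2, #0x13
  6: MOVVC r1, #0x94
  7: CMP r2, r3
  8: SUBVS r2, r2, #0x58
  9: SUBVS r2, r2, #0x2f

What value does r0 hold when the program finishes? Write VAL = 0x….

VAL = 0xb8

0: ✓ CMP  NZCV=0010
1: · ADDVS
2: · SUBLE
3: ✓ CMP  NZCV=0011
4: ✓ ADDLE  r0←0xb8
5: ✓ ADDVS  r1←0x7b
6: · MOVVC
7: ✓ CMP  NZCV=0010
8: · SUBVS
9: · SUBVS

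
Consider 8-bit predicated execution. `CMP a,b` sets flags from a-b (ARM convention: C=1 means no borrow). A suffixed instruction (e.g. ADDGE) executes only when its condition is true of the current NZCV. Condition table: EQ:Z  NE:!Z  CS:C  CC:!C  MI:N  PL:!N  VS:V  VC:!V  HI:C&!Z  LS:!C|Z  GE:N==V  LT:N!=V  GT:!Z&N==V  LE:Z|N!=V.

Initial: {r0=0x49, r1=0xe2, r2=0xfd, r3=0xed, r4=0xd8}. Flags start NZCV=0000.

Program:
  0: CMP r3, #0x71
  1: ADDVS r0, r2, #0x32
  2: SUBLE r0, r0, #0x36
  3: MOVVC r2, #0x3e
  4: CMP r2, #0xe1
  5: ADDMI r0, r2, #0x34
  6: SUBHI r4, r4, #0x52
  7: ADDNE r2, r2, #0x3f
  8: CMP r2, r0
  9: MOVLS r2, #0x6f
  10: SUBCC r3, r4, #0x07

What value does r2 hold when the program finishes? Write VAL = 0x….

VAL = 0x6f

0: ✓ CMP  NZCV=0011
1: ✓ ADDVS  r0←0x2f
2: ✓ SUBLE  r0←0xf9
3: · MOVVC
4: ✓ CMP  NZCV=0010
5: · ADDMI
6: ✓ SUBHI  r4←0x86
7: ✓ ADDNE  r2←0x3c
8: ✓ CMP  NZCV=0000
9: ✓ MOVLS  r2←0x6f
10: ✓ SUBCC  r3←0x7f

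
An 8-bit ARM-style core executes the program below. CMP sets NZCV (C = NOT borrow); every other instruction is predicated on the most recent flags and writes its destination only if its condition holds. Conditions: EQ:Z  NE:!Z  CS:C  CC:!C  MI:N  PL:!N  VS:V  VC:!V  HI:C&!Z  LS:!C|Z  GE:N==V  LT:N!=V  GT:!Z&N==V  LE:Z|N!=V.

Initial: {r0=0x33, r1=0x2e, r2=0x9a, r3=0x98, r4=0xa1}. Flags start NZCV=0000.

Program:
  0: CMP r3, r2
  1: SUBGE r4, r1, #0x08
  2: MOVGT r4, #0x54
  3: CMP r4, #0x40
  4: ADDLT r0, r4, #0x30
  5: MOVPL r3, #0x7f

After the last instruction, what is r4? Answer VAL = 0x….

0: ✓ CMP  NZCV=1000
1: · SUBGE
2: · MOVGT
3: ✓ CMP  NZCV=0011
4: ✓ ADDLT  r0←0xd1
5: ✓ MOVPL  r3←0x7f

VAL = 0xa1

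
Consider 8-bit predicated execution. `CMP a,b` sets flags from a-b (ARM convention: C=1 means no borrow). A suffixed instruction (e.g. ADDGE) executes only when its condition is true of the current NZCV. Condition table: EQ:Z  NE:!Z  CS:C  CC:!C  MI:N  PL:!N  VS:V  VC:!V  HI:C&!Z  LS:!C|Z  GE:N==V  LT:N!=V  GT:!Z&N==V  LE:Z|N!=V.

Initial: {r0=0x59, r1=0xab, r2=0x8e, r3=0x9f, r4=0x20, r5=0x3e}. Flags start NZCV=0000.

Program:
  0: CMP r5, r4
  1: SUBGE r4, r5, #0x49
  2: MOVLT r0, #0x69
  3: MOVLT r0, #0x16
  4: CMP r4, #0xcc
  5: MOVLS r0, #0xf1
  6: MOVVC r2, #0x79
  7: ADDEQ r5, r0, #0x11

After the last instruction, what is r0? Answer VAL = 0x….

[0] flags=0010 → (cmp)
[1] flags=0010 GE?T → r4=0xf5
[2] flags=0010 LT?F → skip
[3] flags=0010 LT?F → skip
[4] flags=0010 → (cmp)
[5] flags=0010 LS?F → skip
[6] flags=0010 VC?T → r2=0x79
[7] flags=0010 EQ?F → skip

VAL = 0x59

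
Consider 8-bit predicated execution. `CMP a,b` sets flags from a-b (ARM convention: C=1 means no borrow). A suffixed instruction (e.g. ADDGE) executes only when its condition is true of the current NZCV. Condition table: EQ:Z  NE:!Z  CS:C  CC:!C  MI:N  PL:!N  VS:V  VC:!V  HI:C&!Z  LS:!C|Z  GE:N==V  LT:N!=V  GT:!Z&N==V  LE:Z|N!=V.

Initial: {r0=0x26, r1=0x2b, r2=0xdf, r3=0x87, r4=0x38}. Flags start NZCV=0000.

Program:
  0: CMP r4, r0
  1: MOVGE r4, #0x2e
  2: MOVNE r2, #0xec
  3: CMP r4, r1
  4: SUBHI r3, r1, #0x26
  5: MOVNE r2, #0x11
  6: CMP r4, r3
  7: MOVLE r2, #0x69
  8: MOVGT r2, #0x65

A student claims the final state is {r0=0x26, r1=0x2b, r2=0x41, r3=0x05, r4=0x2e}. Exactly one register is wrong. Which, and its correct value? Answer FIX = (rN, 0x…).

[0] flags=0010 → (cmp)
[1] flags=0010 GE?T → r4=0x2e
[2] flags=0010 NE?T → r2=0xec
[3] flags=0010 → (cmp)
[4] flags=0010 HI?T → r3=0x05
[5] flags=0010 NE?T → r2=0x11
[6] flags=0010 → (cmp)
[7] flags=0010 LE?F → skip
[8] flags=0010 GT?T → r2=0x65

FIX = (r2, 0x65)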